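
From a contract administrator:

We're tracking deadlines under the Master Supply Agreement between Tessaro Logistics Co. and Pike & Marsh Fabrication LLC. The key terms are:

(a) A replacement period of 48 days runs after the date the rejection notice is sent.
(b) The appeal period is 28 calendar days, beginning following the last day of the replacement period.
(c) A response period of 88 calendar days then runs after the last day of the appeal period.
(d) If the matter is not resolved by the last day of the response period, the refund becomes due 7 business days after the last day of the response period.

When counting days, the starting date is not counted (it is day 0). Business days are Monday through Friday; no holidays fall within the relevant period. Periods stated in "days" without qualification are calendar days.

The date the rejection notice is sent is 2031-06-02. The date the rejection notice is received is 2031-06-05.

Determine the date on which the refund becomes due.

2031-11-24

The last day of the replacement period: 2031-06-02 + 48 days = 2031-07-20.
Adding 28 calendar days to 2031-07-20 gives 2031-08-17, which is the last day of the appeal period.
Adding 88 calendar days to 2031-08-17 gives 2031-11-13, which is the last day of the response period.
The date on which the refund becomes due: 7 business days after Thursday, 2031-11-13, skipping weekends — Nov 14, Nov 17, Nov 18, Nov 19, Nov 20, Nov 21, Nov 24 — lands on Monday, 2031-11-24.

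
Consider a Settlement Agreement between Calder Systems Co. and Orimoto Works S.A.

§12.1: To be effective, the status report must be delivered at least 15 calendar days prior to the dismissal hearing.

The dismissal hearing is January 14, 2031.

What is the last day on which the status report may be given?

December 30, 2030

Counting back 15 calendar days from January 14, 2031 gives December 30, 2030.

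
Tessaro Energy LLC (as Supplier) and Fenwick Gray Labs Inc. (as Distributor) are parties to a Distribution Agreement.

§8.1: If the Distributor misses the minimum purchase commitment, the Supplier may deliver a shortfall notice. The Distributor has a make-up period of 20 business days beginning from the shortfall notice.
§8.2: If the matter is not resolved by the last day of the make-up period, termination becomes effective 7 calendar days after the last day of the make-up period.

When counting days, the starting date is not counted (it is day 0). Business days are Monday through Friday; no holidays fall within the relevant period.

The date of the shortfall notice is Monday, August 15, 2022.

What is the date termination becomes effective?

From Monday, August 15, 2022, 20 business days (Aug 16, Aug 17, Aug 18, Aug 19, …, Sep 8, Sep 9, Sep 12, skipping weekends) brings us to Monday, September 12, 2022, which is the last day of the make-up period.
Adding 7 calendar days to September 12, 2022 gives September 19, 2022, which is the date termination becomes effective.

September 19, 2022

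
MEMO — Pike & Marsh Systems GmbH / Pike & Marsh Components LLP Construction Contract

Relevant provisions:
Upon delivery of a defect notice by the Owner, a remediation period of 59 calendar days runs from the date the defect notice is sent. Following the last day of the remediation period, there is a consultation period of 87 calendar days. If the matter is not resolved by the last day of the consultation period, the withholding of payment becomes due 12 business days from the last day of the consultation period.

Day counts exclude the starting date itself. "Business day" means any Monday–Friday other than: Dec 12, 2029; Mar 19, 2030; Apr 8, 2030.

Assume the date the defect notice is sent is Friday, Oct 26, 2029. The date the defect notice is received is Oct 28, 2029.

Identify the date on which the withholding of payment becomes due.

Apr 9, 2030

Adding 59 calendar days to Oct 26, 2029 gives Dec 24, 2029, which is the last day of the remediation period.
The last day of the consultation period: 87 calendar days after Dec 24, 2029 is Mar 21, 2030.
The date on which the withholding of payment becomes due: 12 business days after Thursday, Mar 21, 2030, skipping weekends and the listed holiday on Apr 8 — Mar 22, Mar 25, Mar 26, Mar 27, …, Apr 4, Apr 5, Apr 9 — lands on Tuesday, Apr 9, 2030.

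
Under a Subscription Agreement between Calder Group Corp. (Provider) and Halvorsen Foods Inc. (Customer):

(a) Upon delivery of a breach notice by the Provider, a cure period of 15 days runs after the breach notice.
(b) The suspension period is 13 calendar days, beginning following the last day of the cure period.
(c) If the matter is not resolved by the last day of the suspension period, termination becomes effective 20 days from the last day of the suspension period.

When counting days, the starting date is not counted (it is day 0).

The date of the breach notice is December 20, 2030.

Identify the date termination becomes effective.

The last day of the cure period: December 20, 2030 + 15 days = January 4, 2031.
Adding 13 calendar days to January 4, 2031 gives January 17, 2031, which is the last day of the suspension period.
The date termination becomes effective: January 17, 2031 + 20 days = February 6, 2031.

February 6, 2031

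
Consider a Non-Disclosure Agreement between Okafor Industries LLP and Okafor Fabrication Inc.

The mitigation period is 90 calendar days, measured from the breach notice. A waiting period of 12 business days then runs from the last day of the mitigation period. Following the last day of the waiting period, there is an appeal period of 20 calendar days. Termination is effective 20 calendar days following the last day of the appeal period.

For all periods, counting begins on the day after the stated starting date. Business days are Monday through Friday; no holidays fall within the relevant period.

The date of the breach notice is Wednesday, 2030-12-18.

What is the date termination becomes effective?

The last day of the mitigation period: 90 calendar days after 2030-12-18 is 2031-03-18.
From Tuesday, 2031-03-18, 12 business days (Mar 19, Mar 20, Mar 21, Mar 24, …, Apr 1, Apr 2, Apr 3, skipping weekends) brings us to Thursday, 2031-04-03, which is the last day of the waiting period.
Adding 20 calendar days to 2031-04-03 gives 2031-04-23, which is the last day of the appeal period.
The date termination becomes effective: 20 calendar days after 2031-04-23 is 2031-05-13.

2031-05-13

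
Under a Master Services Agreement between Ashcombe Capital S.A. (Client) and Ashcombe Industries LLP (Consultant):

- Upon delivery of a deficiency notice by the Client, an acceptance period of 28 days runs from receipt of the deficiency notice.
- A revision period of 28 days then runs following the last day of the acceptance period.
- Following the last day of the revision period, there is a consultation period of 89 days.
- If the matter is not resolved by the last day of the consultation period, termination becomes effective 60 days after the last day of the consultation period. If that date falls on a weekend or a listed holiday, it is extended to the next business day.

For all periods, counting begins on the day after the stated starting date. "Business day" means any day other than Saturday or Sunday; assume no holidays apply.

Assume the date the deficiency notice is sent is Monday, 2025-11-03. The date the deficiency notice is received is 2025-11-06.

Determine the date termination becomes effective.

2026-06-01

Adding 28 calendar days to 2025-11-06 gives 2025-12-04, which is the last day of the acceptance period.
The last day of the revision period: 2025-12-04 + 28 days = 2026-01-01.
The last day of the consultation period: 89 calendar days after 2026-01-01 is 2026-03-31.
The date termination becomes effective: 2026-03-31 + 60 days = 2026-05-30. That falls on a Saturday, so it rolls to the next business day, Monday, 2026-06-01.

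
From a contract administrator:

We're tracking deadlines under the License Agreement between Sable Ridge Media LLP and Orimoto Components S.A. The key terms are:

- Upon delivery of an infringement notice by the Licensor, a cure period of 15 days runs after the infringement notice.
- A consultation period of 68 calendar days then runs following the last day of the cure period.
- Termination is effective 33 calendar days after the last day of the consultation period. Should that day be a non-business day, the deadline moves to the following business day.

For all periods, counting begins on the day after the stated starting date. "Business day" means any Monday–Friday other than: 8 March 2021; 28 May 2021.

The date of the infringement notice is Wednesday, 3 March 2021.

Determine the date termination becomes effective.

The last day of the cure period: 3 March 2021 + 15 days = 18 March 2021.
Adding 68 calendar days to 18 March 2021 gives 25 May 2021, which is the last day of the consultation period.
The date termination becomes effective: 33 calendar days after 25 May 2021 is 27 June 2021. That falls on a Sunday, so it rolls to the next business day, Monday, 28 June 2021.

28 June 2021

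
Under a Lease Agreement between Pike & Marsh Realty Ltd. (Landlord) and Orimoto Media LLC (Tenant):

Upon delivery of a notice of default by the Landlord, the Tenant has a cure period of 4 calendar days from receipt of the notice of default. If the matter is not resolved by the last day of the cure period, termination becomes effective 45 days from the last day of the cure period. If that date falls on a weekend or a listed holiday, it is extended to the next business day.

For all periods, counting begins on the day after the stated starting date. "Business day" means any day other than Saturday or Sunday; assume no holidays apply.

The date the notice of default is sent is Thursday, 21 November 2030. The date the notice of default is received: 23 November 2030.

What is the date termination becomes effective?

The last day of the cure period: 4 calendar days after 23 November 2030 is 27 November 2030.
The date termination becomes effective: 27 November 2030 + 45 days = 11 January 2031. That falls on a Saturday, so it rolls to the next business day, Monday, 13 January 2031.

13 January 2031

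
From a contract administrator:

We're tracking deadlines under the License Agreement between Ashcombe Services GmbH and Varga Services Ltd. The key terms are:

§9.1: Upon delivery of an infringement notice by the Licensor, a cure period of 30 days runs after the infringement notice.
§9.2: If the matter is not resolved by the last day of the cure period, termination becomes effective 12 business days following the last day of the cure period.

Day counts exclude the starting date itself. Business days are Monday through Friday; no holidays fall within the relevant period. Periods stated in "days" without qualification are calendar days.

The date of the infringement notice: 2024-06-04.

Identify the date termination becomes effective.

The last day of the cure period: 2024-06-04 + 30 days = 2024-07-04.
The date termination becomes effective: counting 12 business days from Thursday, 2024-07-04 (Jul 5, Jul 8, Jul 9, Jul 10, …, Jul 18, Jul 19, Jul 22, skipping weekends) reaches Monday, 2024-07-22.

2024-07-22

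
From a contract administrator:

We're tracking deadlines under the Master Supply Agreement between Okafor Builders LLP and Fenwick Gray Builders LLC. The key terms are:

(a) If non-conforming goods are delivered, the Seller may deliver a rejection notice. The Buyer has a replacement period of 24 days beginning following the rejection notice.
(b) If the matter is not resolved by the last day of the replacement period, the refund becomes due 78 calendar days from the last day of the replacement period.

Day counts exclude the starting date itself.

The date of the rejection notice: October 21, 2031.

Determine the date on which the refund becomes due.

The last day of the replacement period: October 21, 2031 + 24 days = November 14, 2031.
Adding 78 calendar days to November 14, 2031 gives January 31, 2032, which is the date on which the refund becomes due.

January 31, 2032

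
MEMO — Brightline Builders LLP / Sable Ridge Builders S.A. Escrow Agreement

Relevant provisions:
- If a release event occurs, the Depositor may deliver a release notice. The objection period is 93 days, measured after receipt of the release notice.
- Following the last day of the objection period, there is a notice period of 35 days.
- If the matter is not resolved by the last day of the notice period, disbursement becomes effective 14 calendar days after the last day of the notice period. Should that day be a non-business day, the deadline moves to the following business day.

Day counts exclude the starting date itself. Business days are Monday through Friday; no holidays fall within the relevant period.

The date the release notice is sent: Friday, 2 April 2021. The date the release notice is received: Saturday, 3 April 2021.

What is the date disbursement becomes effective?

The last day of the objection period: 93 calendar days after 3 April 2021 is 5 July 2021.
Adding 35 calendar days to 5 July 2021 gives 9 August 2021, which is the last day of the notice period.
The date disbursement becomes effective: 14 calendar days after 9 August 2021 is 23 August 2021. 23 August 2021 is a Monday, so no roll-forward applies.

23 August 2021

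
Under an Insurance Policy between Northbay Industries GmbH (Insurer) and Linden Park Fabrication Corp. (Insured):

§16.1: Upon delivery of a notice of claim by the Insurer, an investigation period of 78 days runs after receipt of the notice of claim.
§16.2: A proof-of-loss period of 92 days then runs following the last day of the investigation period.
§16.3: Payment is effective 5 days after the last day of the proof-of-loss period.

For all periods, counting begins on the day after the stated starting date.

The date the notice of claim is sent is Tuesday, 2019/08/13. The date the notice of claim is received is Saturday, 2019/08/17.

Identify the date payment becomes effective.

2020/02/08

The last day of the investigation period: 78 calendar days after 2019/08/17 is 2019/11/03.
The last day of the proof-of-loss period: 92 calendar days after 2019/11/03 is 2020/02/03.
Adding 5 calendar days to 2020/02/03 gives 2020/02/08, which is the date payment becomes effective.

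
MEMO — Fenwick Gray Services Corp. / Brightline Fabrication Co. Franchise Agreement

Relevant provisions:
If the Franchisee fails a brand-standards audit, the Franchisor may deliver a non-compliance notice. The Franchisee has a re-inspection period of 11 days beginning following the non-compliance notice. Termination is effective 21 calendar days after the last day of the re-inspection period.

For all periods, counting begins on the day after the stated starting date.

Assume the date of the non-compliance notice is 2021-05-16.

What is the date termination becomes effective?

The last day of the re-inspection period: 11 calendar days after 2021-05-16 is 2021-05-27.
The date termination becomes effective: 2021-05-27 + 21 days = 2021-06-17.

2021-06-17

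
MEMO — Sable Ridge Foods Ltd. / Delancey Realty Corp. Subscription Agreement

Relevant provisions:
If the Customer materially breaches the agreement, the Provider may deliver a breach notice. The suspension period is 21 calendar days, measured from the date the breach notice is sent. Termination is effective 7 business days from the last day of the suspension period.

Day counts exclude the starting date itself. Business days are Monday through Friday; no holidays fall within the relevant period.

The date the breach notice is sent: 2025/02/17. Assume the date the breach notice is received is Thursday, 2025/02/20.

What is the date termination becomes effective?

The last day of the suspension period: 2025/02/17 + 21 days = 2025/03/10.
The date termination becomes effective: counting 7 business days from Monday, 2025/03/10 (Mar 11, Mar 12, Mar 13, Mar 14, Mar 17, Mar 18, Mar 19, skipping weekends) reaches Wednesday, 2025/03/19.

2025/03/19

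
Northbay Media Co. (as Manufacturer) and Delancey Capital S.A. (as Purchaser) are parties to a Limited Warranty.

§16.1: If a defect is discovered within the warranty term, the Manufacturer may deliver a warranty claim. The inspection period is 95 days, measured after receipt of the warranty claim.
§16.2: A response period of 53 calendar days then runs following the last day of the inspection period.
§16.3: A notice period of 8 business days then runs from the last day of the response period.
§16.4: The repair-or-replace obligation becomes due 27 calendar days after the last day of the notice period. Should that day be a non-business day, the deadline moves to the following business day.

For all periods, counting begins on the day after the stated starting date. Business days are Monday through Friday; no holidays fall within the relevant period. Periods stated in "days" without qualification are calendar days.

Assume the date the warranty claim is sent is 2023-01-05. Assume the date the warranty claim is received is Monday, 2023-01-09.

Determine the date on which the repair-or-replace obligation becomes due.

The last day of the inspection period: 2023-01-09 + 95 days = 2023-04-14.
Adding 53 calendar days to 2023-04-14 gives 2023-06-06, which is the last day of the response period.
The last day of the notice period: 8 business days after Tuesday, 2023-06-06, skipping weekends — Jun 7, Jun 8, Jun 9, Jun 12, Jun 13, Jun 14, Jun 15, Jun 16 — lands on Friday, 2023-06-16.
The date on which the repair-or-replace obligation becomes due: 27 calendar days after 2023-06-16 is 2023-07-13. 2023-07-13 is a Thursday, so no roll-forward applies.

2023-07-13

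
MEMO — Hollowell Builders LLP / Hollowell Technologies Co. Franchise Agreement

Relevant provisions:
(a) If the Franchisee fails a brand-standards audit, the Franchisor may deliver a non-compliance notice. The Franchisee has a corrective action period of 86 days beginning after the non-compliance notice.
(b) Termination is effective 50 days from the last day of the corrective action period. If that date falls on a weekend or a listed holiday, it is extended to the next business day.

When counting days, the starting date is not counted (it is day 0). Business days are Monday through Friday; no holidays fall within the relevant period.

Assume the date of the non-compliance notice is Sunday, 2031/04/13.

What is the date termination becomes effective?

2031/08/27

Adding 86 calendar days to 2031/04/13 gives 2031/07/08, which is the last day of the corrective action period.
Adding 50 calendar days to 2031/07/08 gives 2031/08/27, which is the date termination becomes effective. 2031/08/27 is a Wednesday, so no roll-forward applies.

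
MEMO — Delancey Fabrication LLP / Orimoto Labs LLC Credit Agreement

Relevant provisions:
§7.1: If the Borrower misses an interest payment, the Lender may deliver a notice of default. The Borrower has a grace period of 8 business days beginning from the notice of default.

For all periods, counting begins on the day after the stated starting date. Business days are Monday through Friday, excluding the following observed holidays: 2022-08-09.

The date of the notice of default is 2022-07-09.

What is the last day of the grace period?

2022-07-20

The last day of the grace period: counting 8 business days from Saturday, 2022-07-09 (Jul 11, Jul 12, Jul 13, Jul 14, Jul 15, Jul 18, Jul 19, Jul 20, skipping weekends) reaches Wednesday, 2022-07-20.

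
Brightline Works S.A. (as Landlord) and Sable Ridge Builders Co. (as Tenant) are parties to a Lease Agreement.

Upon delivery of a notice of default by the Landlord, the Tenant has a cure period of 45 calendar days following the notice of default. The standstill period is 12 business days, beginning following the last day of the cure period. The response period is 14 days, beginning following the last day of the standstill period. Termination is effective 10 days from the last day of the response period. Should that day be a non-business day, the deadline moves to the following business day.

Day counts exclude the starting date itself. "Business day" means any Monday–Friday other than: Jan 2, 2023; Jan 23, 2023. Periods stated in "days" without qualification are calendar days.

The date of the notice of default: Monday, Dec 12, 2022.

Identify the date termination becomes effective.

Adding 45 calendar days to Dec 12, 2022 gives Jan 26, 2023, which is the last day of the cure period.
The last day of the standstill period: counting 12 business days from Thursday, Jan 26, 2023 (Jan 27, Jan 30, Jan 31, Feb 1, …, Feb 9, Feb 10, Feb 13, skipping weekends) reaches Monday, Feb 13, 2023.
Adding 14 calendar days to Feb 13, 2023 gives Feb 27, 2023, which is the last day of the response period.
The date termination becomes effective: 10 calendar days after Feb 27, 2023 is Mar 9, 2023. Mar 9, 2023 is a Thursday and is not a listed holiday, so no roll-forward applies.

Mar 9, 2023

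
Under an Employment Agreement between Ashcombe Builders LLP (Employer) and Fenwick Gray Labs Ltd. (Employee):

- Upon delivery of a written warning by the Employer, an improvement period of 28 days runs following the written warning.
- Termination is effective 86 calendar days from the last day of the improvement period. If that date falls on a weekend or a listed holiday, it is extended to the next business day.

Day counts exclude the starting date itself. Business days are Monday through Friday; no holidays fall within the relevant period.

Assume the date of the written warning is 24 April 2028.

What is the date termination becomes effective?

16 August 2028

Adding 28 calendar days to 24 April 2028 gives 22 May 2028, which is the last day of the improvement period.
The date termination becomes effective: 86 calendar days after 22 May 2028 is 16 August 2028. 16 August 2028 is a Wednesday, so no roll-forward applies.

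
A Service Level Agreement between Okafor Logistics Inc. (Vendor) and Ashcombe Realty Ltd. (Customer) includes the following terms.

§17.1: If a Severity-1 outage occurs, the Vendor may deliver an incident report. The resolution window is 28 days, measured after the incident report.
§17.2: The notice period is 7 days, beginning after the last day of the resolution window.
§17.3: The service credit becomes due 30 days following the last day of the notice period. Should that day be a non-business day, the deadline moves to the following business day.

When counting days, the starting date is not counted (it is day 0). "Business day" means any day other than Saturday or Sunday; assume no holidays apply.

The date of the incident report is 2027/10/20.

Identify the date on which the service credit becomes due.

2027/12/24

Adding 28 calendar days to 2027/10/20 gives 2027/11/17, which is the last day of the resolution window.
The last day of the notice period: 7 calendar days after 2027/11/17 is 2027/11/24.
The date on which the service credit becomes due: 30 calendar days after 2027/11/24 is 2027/12/24. 2027/12/24 is a Friday, so no roll-forward applies.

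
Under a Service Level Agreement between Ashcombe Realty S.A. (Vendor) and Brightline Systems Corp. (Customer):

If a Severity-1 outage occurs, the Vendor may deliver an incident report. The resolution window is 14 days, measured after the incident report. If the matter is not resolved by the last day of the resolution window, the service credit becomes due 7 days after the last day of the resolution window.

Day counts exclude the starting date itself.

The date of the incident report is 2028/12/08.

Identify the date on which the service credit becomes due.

Adding 14 calendar days to 2028/12/08 gives 2028/12/22, which is the last day of the resolution window.
The date on which the service credit becomes due: 7 calendar days after 2028/12/22 is 2028/12/29.

2028/12/29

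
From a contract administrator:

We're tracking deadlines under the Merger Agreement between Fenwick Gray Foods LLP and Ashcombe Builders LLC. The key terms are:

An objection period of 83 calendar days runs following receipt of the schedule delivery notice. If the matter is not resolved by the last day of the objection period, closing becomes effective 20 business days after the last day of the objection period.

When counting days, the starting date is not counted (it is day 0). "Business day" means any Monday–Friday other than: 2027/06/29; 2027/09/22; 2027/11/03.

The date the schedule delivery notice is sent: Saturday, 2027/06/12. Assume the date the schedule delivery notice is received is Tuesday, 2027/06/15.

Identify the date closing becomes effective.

2027/10/05

Adding 83 calendar days to 2027/06/15 gives 2027/09/06, which is the last day of the objection period.
The date closing becomes effective: counting 20 business days from Monday, 2027/09/06 (Sep 7, Sep 8, Sep 9, Sep 10, …, Oct 1, Oct 4, Oct 5, skipping weekends and the listed holiday on Sep 22) reaches Tuesday, 2027/10/05.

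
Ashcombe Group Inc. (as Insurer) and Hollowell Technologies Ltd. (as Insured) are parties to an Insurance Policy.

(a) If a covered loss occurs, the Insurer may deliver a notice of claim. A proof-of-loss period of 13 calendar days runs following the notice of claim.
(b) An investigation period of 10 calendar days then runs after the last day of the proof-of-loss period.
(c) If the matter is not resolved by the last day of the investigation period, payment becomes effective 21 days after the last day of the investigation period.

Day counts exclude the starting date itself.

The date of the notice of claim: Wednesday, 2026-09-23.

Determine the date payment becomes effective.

The last day of the proof-of-loss period: 2026-09-23 + 13 days = 2026-10-06.
The last day of the investigation period: 2026-10-06 + 10 days = 2026-10-16.
The date payment becomes effective: 21 calendar days after 2026-10-16 is 2026-11-06.

2026-11-06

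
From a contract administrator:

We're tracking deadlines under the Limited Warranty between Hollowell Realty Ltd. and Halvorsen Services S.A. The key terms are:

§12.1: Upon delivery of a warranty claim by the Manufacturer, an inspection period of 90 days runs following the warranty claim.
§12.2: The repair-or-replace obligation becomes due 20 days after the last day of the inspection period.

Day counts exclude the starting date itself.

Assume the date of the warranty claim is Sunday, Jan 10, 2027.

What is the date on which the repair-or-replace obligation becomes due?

Apr 30, 2027

The last day of the inspection period: Jan 10, 2027 + 90 days = Apr 10, 2027.
The date on which the repair-or-replace obligation becomes due: Apr 10, 2027 + 20 days = Apr 30, 2027.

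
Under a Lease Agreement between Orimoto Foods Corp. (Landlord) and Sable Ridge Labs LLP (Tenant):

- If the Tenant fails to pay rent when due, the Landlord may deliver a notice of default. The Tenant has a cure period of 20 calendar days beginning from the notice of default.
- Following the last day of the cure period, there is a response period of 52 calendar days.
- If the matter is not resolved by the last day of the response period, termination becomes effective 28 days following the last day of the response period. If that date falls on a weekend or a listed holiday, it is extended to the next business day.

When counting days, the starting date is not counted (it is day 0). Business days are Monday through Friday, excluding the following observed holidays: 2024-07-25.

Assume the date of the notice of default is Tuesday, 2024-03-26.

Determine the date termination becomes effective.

The last day of the cure period: 2024-03-26 + 20 days = 2024-04-15.
Adding 52 calendar days to 2024-04-15 gives 2024-06-06, which is the last day of the response period.
The date termination becomes effective: 28 calendar days after 2024-06-06 is 2024-07-04. 2024-07-04 is a Thursday and is not a listed holiday, so no roll-forward applies.

2024-07-04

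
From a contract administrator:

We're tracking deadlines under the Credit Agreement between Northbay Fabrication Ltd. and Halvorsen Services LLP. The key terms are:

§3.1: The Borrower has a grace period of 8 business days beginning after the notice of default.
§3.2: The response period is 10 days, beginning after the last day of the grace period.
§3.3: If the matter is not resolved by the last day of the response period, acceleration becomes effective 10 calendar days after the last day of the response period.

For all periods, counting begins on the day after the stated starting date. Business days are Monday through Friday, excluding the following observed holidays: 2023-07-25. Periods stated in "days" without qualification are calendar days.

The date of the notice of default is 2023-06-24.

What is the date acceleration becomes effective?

2023-07-25

From Saturday, 2023-06-24, 8 business days (Jun 26, Jun 27, Jun 28, Jun 29, Jun 30, Jul 3, Jul 4, Jul 5, skipping weekends) brings us to Wednesday, 2023-07-05, which is the last day of the grace period.
Adding 10 calendar days to 2023-07-05 gives 2023-07-15, which is the last day of the response period.
Adding 10 calendar days to 2023-07-15 gives 2023-07-25, which is the date acceleration becomes effective.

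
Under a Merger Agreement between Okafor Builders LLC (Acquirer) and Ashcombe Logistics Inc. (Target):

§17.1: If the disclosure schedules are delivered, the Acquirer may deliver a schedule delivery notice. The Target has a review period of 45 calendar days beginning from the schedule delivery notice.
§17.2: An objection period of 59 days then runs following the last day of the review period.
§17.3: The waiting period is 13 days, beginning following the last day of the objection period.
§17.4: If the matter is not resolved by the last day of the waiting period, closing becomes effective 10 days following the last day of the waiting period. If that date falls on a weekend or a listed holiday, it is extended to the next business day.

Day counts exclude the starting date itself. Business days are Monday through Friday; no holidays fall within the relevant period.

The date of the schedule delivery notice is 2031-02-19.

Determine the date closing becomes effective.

Adding 45 calendar days to 2031-02-19 gives 2031-04-05, which is the last day of the review period.
Adding 59 calendar days to 2031-04-05 gives 2031-06-03, which is the last day of the objection period.
The last day of the waiting period: 13 calendar days after 2031-06-03 is 2031-06-16.
The date closing becomes effective: 2031-06-16 + 10 days = 2031-06-26. 2031-06-26 is a Thursday, so no roll-forward applies.

2031-06-26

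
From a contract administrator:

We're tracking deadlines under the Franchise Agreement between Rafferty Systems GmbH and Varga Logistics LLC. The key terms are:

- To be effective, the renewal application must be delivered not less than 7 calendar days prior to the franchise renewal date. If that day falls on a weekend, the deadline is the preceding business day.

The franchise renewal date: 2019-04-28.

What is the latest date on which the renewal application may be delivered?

2019-04-28 minus 7 days is 2019-04-21. That is a Sunday, so the deadline moves back to Friday, 2019-04-19.

2019-04-19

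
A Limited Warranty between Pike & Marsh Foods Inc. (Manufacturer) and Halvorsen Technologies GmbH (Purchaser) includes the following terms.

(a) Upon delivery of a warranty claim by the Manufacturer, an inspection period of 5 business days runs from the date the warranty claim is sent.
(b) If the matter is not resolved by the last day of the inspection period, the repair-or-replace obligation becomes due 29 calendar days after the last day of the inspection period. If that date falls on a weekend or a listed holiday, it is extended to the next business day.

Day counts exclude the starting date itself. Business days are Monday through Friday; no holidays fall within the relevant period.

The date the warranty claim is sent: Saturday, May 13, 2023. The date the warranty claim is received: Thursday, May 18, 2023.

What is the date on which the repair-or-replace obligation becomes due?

Jun 19, 2023

The last day of the inspection period: 5 business days after Saturday, May 13, 2023, skipping weekends — May 15, May 16, May 17, May 18, May 19 — lands on Friday, May 19, 2023.
Adding 29 calendar days to May 19, 2023 gives Jun 17, 2023, which is the date on which the repair-or-replace obligation becomes due. That falls on a Saturday, so it rolls to the next business day, Monday, Jun 19, 2023.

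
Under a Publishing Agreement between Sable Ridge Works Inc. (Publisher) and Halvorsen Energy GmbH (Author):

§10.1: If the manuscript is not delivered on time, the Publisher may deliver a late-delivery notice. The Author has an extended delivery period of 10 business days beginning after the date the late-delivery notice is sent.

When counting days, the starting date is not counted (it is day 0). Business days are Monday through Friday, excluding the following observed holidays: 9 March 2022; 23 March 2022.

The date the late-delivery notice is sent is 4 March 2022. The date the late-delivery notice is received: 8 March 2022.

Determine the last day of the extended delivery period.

The last day of the extended delivery period: counting 10 business days from Friday, 4 March 2022 (Mar 7, Mar 8, Mar 10, Mar 11, Mar 14, Mar 15, Mar 16, Mar 17, Mar 18, Mar 21, skipping weekends and the listed holiday on Mar 9) reaches Monday, 21 March 2022.

21 March 2022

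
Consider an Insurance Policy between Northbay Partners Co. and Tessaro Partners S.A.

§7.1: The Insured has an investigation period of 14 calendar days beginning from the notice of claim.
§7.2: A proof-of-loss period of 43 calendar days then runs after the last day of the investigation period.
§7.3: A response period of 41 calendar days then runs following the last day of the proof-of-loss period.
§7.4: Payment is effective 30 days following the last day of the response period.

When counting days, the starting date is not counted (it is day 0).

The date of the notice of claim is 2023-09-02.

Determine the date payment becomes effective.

Adding 14 calendar days to 2023-09-02 gives 2023-09-16, which is the last day of the investigation period.
The last day of the proof-of-loss period: 2023-09-16 + 43 days = 2023-10-29.
The last day of the response period: 41 calendar days after 2023-10-29 is 2023-12-09.
Adding 30 calendar days to 2023-12-09 gives 2024-01-08, which is the date payment becomes effective.

2024-01-08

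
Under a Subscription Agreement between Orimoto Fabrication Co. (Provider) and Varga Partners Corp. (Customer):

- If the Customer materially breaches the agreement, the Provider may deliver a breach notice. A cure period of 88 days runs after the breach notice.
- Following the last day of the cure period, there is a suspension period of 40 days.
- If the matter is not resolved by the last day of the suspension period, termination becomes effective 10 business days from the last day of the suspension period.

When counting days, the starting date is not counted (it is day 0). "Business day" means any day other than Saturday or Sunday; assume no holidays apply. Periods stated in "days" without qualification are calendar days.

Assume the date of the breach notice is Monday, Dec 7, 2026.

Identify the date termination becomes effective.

Apr 28, 2027

The last day of the cure period: Dec 7, 2026 + 88 days = Mar 5, 2027.
Adding 40 calendar days to Mar 5, 2027 gives Apr 14, 2027, which is the last day of the suspension period.
From Wednesday, Apr 14, 2027, 10 business days (Apr 15, Apr 16, Apr 19, Apr 20, Apr 21, Apr 22, Apr 23, Apr 26, Apr 27, Apr 28, skipping weekends) brings us to Wednesday, Apr 28, 2027, which is the date termination becomes effective.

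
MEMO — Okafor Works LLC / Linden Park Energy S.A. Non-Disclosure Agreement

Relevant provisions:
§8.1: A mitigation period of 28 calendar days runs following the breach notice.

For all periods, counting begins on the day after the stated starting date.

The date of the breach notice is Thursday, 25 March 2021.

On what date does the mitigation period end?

22 April 2021

The last day of the mitigation period: 25 March 2021 + 28 days = 22 April 2021.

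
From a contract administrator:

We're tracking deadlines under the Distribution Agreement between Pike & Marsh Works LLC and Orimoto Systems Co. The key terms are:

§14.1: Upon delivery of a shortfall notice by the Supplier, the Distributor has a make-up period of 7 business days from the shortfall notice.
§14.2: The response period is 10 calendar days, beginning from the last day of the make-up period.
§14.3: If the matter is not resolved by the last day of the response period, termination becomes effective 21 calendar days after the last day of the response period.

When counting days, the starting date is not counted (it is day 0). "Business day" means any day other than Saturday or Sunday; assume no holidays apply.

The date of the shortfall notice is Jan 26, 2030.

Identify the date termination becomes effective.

Mar 8, 2030

The last day of the make-up period: counting 7 business days from Saturday, Jan 26, 2030 (Jan 28, Jan 29, Jan 30, Jan 31, Feb 1, Feb 4, Feb 5, skipping weekends) reaches Tuesday, Feb 5, 2030.
Adding 10 calendar days to Feb 5, 2030 gives Feb 15, 2030, which is the last day of the response period.
The date termination becomes effective: Feb 15, 2030 + 21 days = Mar 8, 2030.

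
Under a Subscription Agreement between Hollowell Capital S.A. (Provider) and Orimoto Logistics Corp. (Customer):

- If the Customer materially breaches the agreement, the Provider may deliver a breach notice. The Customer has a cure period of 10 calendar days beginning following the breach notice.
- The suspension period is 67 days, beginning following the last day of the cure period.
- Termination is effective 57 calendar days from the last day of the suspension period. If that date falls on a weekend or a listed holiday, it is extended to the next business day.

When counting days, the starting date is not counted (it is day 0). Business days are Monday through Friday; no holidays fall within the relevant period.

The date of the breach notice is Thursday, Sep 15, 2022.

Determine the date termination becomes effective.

Jan 27, 2023

The last day of the cure period: Sep 15, 2022 + 10 days = Sep 25, 2022.
The last day of the suspension period: 67 calendar days after Sep 25, 2022 is Dec 1, 2022.
The date termination becomes effective: 57 calendar days after Dec 1, 2022 is Jan 27, 2023. Jan 27, 2023 is a Friday, so no roll-forward applies.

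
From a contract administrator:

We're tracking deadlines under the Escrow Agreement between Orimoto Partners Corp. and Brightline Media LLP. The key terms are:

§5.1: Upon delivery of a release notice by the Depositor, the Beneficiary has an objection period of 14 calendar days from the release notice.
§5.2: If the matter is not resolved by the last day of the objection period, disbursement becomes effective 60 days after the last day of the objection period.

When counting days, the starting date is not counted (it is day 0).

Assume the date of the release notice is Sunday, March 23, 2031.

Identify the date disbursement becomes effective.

June 5, 2031

The last day of the objection period: March 23, 2031 + 14 days = April 6, 2031.
The date disbursement becomes effective: April 6, 2031 + 60 days = June 5, 2031.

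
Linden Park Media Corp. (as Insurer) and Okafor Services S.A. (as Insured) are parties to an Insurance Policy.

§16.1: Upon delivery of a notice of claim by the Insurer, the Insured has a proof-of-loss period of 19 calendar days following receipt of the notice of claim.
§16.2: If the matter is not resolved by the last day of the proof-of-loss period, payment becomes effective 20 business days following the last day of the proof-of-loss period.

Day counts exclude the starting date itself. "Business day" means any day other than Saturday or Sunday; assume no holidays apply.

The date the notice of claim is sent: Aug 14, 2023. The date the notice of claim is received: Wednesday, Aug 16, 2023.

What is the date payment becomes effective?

The last day of the proof-of-loss period: Aug 16, 2023 + 19 days = Sep 4, 2023.
From Monday, Sep 4, 2023, 20 business days (Sep 5, Sep 6, Sep 7, Sep 8, …, Sep 28, Sep 29, Oct 2, skipping weekends) brings us to Monday, Oct 2, 2023, which is the date payment becomes effective.

Oct 2, 2023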